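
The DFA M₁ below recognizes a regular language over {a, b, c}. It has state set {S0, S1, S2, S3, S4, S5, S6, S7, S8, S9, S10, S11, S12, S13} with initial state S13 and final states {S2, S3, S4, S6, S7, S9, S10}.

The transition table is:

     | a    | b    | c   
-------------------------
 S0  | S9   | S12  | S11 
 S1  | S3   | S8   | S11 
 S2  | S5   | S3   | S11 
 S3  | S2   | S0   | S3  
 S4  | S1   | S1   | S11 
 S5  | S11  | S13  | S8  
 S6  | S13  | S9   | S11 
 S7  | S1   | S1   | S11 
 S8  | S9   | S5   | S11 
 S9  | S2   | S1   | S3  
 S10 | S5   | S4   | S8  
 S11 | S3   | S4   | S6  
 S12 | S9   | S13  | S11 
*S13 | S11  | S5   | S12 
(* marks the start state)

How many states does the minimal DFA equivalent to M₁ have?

States {S7,S10} cannot be reached from the start state, so discard them.
Start with accepting vs non-accepting: {S2,S3,S4,S6,S9} | {S0,S1,S5,S8,S11,S12,S13}.
Refine {S2,S3,S4,S6,S9} on symbol a: members go to different blocks, giving {S2,S4,S6} and {S3,S9}.
Refine {S2,S4,S6} on symbol b: members go to different blocks, giving {S2,S6} and {S4}.
On input a, block {S0,S1,S5,S8,S11,S12,S13} splits into {S0,S1,S8,S11,S12} and {S5,S13}.
Refine {S0,S1,S8,S11,S12} on symbol b: members go to different blocks, giving {S0,S1} and {S8,S12} and {S11}.
The partition is now stable with 7 blocks: {S2,S6} | {S0,S1} | {S3,S9} | {S4} | {S5,S13} | {S8,S12} | {S11}.

7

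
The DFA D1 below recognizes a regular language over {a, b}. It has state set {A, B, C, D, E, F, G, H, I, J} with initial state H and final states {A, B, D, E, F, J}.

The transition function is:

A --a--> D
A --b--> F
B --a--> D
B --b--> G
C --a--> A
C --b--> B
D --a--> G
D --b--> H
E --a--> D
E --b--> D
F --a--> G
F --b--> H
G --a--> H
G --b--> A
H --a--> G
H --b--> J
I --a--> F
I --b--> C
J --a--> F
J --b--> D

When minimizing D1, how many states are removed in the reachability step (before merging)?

4

Starting at H and following transitions, the reachable set is {A, D, F, G, H, J}. That leaves B, C, E, I unreachable — 4 in total.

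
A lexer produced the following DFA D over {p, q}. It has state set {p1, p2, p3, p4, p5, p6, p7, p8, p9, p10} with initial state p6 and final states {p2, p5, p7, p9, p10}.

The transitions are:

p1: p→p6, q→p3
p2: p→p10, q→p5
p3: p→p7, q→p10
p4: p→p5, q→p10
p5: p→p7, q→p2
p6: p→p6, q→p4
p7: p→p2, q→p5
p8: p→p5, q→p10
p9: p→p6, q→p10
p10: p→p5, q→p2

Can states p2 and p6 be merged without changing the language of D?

No

First remove the unreachable states {p1,p3,p8,p9}; 6 states remain.
Initial partition by acceptance: {p2,p5,p7,p10} | {p4,p6}.
Refine {p4,p6} on symbol p: members go to different blocks, giving {p4} and {p6}.
No further refinement is possible. Final partition (3 blocks): {p2,p5,p7,p10} | {p4} | {p6}.
p2 and p6 end up in different blocks, so they are distinguishable. For instance, the string 'ε' is accepted from only p2.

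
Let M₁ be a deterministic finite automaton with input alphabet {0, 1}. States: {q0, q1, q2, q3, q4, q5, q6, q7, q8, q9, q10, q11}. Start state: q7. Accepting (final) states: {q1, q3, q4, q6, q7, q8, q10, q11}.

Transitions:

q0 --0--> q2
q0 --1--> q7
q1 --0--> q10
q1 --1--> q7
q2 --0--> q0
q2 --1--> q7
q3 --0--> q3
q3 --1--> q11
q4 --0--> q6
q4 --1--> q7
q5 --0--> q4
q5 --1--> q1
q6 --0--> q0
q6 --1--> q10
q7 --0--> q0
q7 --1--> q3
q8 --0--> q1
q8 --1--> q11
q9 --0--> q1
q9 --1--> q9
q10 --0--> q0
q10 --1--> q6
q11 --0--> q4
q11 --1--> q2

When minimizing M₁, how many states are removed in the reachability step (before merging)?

4

No path from q7 leads to q1, q5, q8, q9; the other 8 states are all reachable.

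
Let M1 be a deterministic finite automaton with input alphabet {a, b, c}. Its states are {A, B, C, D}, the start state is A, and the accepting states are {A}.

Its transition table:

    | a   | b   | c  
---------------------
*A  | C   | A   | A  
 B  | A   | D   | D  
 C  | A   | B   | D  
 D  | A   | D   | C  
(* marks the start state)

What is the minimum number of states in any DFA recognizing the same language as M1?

2

Every state is reachable, so we keep all 4.
P0 = {A} | {B,C,D}.
No further refinement is possible. Final partition (2 blocks): {A} | {B,C,D}.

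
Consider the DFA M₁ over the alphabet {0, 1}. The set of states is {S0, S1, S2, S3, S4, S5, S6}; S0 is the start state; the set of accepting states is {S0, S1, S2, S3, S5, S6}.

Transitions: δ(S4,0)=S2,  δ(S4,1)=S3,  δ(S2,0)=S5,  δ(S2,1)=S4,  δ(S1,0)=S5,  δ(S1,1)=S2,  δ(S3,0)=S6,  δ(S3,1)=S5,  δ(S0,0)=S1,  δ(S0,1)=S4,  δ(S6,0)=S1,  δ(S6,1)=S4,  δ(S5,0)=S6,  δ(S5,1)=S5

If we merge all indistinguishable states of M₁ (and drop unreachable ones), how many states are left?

5

Initial partition by acceptance: {S0,S1,S2,S3,S5,S6} | {S4}.
On input 1, block {S0,S1,S2,S3,S5,S6} splits into {S0,S2,S6} and {S1,S3,S5}.
Split {S1,S3,S5} by δ(·,0) → {S3,S5} and {S1}.
Refine {S0,S2,S6} on symbol 0: members go to different blocks, giving {S0,S6} and {S2}.
The partition is now stable with 5 blocks: {S0,S6} | {S4} | {S3,S5} | {S1} | {S2}.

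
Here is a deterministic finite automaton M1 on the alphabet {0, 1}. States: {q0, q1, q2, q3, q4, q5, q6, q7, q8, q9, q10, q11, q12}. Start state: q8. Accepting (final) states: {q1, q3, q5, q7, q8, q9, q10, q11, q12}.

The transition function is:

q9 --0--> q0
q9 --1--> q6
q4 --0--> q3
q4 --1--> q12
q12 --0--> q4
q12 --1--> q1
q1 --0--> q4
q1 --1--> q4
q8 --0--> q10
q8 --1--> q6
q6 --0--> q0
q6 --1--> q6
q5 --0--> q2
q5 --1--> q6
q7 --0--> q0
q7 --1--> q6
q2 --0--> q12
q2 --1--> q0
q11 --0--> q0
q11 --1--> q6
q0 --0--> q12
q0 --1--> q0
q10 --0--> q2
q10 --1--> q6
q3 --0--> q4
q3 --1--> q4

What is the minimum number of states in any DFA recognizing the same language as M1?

7

Reachable states from the start: {q0,q1,q2,q3,q4,q6,q8,q10,q12}. Unreachable: {q5,q7,q9,q11} — drop them.
Start with accepting vs non-accepting: {q1,q3,q8,q10,q12} | {q0,q2,q4,q6}.
Split {q1,q3,q8,q10,q12} by δ(·,0) → {q1,q3,q10,q12} and {q8}.
On input 1, block {q1,q3,q10,q12} splits into {q1,q3,q10} and {q12}.
Refine {q0,q2,q4,q6} on symbol 0: members go to different blocks, giving {q0,q2} and {q4} and {q6}.
Split {q1,q3,q10} by δ(·,0) → {q1,q3} and {q10}.
No further refinement is possible. Final partition (7 blocks): {q1,q3} | {q0,q2} | {q8} | {q12} | {q4} | {q6} | {q10}.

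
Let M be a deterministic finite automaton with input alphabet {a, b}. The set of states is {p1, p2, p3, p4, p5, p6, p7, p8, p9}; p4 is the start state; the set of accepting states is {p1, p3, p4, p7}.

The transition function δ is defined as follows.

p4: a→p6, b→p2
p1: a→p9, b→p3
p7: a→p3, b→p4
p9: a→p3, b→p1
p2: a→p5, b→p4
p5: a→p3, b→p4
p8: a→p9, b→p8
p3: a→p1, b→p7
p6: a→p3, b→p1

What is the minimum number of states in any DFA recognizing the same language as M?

Reachable states from the start: {p1,p2,p3,p4,p5,p6,p7,p9}. Unreachable: {p8} — drop them.
P0 = {p1,p3,p4,p7} | {p2,p5,p6,p9}.
Split {p1,p3,p4,p7} by δ(·,a) → {p1,p4} and {p3,p7}.
Refine {p1,p4} on symbol b: members go to different blocks, giving {p1} and {p4}.
Refine {p2,p5,p6,p9} on symbol a: members go to different blocks, giving {p5,p6,p9} and {p2}.
Split {p5,p6,p9} by δ(·,b) → {p6,p9} and {p5}.
Refine {p3,p7} on symbol a: members go to different blocks, giving {p3} and {p7}.
No further refinement is possible. Final partition (7 blocks): {p1} | {p6,p9} | {p3} | {p4} | {p2} | {p5} | {p7}.

7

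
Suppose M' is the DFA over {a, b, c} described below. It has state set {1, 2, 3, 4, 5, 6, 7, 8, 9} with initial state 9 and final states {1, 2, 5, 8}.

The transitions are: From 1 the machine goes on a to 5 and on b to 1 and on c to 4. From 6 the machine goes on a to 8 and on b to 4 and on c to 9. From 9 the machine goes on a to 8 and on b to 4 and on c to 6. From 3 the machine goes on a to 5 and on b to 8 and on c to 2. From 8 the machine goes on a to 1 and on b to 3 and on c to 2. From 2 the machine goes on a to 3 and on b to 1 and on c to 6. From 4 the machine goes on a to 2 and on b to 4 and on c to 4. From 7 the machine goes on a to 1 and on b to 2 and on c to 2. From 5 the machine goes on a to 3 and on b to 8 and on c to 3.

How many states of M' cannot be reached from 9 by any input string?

1

Starting at 9 and following transitions, the reachable set is {1, 2, 3, 4, 5, 6, 8, 9}. That leaves 7 unreachable — 1 in total.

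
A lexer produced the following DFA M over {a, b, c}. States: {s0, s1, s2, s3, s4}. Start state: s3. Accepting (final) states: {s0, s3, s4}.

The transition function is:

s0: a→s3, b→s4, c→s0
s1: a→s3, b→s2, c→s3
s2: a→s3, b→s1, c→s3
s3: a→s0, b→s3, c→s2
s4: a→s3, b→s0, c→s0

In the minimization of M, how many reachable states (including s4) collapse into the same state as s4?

Every state is reachable, so we keep all 5.
Initial partition by acceptance: {s0,s3,s4} | {s1,s2}.
Split {s0,s3,s4} by δ(·,c) → {s0,s4} and {s3}.
No further refinement is possible. Final partition (3 blocks): {s0,s4} | {s1,s2} | {s3}.
The equivalence class containing s4 is {s0,s4}, of size 2.

2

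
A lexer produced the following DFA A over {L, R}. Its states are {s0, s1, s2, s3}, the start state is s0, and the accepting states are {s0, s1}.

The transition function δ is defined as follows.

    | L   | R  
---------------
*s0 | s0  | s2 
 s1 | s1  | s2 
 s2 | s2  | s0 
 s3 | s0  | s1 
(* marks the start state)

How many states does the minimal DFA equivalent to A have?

Reachable states from the start: {s0,s2}. Unreachable: {s1,s3} — drop them.
Start with accepting vs non-accepting: {s0} | {s2}.
Stable partition: {s0} | {s2} — 2 equivalence classes.

2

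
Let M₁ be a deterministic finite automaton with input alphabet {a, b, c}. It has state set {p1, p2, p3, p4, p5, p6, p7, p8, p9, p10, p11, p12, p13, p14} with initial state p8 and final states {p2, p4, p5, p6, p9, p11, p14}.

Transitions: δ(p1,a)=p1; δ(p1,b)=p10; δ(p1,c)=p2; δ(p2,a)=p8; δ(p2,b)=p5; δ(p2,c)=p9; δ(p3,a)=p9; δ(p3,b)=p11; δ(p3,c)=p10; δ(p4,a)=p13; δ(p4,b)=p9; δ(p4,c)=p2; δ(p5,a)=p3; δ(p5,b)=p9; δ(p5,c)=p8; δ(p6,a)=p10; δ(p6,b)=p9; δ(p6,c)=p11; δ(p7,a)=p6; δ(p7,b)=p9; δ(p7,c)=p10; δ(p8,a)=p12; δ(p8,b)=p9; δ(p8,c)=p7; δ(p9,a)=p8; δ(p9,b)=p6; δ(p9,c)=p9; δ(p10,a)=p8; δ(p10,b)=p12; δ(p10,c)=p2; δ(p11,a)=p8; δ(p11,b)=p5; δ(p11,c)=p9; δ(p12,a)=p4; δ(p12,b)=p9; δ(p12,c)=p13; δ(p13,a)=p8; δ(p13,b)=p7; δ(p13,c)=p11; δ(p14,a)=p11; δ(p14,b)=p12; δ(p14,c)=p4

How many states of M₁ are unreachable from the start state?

2

Starting at p8 and following transitions, the reachable set is {p2, p3, p4, p5, p6, p7, p8, p9, p10, p11, p12, p13}. That leaves p1, p14 unreachable — 2 in total.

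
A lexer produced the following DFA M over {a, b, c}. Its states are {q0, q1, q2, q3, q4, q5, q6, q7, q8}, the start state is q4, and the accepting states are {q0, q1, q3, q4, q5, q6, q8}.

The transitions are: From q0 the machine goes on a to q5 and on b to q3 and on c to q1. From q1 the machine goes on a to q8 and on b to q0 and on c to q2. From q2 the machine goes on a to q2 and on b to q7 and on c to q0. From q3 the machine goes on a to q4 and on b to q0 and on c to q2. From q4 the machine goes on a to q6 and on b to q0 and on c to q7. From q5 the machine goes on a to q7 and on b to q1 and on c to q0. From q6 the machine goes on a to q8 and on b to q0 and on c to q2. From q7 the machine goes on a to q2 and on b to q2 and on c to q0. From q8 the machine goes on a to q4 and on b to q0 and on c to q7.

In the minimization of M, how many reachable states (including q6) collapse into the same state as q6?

5

P0 = {q0,q1,q3,q4,q5,q6,q8} | {q2,q7}.
Refine {q0,q1,q3,q4,q5,q6,q8} on symbol a: members go to different blocks, giving {q0,q1,q3,q4,q6,q8} and {q5}.
Refine {q0,q1,q3,q4,q6,q8} on symbol a: members go to different blocks, giving {q1,q3,q4,q6,q8} and {q0}.
No further refinement is possible. Final partition (4 blocks): {q1,q3,q4,q6,q8} | {q2,q7} | {q5} | {q0}.
State q6 belongs to the block {q1,q3,q4,q6,q8}, which has 5 states.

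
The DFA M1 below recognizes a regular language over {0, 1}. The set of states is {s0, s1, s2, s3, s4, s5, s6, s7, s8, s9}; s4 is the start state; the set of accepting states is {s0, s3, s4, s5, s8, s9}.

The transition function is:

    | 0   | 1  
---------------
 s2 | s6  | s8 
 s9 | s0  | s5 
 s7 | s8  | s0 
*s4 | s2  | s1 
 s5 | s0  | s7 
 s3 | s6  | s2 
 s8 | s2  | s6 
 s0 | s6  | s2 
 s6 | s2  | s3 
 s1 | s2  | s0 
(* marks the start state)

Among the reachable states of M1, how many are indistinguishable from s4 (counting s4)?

4

States {s5,s7,s9} cannot be reached from the start state, so discard them.
Start with accepting vs non-accepting: {s0,s3,s4,s8} | {s1,s2,s6}.
Stable partition: {s0,s3,s4,s8} | {s1,s2,s6} — 2 equivalence classes.
State s4 belongs to the block {s0,s3,s4,s8}, which has 4 states.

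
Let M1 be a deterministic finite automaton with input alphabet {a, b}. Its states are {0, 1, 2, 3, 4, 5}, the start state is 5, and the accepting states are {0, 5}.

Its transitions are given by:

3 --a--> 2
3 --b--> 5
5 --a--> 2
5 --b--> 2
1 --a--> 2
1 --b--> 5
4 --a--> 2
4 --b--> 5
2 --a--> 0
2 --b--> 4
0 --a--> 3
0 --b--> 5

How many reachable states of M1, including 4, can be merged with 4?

2

First remove the unreachable states {1}; 5 states remain.
Initial partition by acceptance: {0,5} | {2,3,4}.
On input b, block {0,5} splits into {0} and {5}.
Refine {2,3,4} on symbol a: members go to different blocks, giving {3,4} and {2}.
The partition is now stable with 4 blocks: {0} | {3,4} | {5} | {2}.
State 4 belongs to the block {3,4}, which has 2 states.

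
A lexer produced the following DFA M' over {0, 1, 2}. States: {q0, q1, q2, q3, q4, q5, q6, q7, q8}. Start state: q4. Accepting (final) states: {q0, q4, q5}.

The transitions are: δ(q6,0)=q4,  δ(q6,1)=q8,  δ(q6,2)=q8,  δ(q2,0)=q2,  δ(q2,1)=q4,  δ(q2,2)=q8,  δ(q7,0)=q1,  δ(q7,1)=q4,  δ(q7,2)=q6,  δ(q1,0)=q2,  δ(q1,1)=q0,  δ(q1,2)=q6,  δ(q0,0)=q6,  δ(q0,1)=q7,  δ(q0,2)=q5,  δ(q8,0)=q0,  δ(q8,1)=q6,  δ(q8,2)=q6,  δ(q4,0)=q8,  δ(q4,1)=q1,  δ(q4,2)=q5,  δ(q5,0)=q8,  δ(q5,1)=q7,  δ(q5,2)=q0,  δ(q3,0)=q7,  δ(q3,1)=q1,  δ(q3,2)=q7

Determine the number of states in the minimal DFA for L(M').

3

Reachable states from the start: {q0,q1,q2,q4,q5,q6,q7,q8}. Unreachable: {q3} — drop them.
Start with accepting vs non-accepting: {q0,q4,q5} | {q1,q2,q6,q7,q8}.
Refine {q1,q2,q6,q7,q8} on symbol 0: members go to different blocks, giving {q1,q2,q7} and {q6,q8}.
Stable partition: {q0,q4,q5} | {q1,q2,q7} | {q6,q8} — 3 equivalence classes.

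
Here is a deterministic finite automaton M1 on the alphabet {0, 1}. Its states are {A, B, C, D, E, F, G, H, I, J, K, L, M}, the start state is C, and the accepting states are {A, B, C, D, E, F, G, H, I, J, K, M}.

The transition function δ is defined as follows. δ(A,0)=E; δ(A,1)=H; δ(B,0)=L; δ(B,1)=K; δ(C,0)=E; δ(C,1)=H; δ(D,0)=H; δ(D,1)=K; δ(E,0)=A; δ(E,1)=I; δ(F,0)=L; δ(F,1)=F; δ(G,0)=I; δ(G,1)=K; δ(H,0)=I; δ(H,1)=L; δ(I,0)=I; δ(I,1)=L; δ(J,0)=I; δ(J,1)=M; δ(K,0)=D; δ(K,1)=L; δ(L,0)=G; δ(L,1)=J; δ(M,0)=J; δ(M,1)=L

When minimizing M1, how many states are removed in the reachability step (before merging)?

2

BFS from C reaches {A, C, D, E, G, H, I, J, K, L, M}; the 2 state(s) B, F are never visited.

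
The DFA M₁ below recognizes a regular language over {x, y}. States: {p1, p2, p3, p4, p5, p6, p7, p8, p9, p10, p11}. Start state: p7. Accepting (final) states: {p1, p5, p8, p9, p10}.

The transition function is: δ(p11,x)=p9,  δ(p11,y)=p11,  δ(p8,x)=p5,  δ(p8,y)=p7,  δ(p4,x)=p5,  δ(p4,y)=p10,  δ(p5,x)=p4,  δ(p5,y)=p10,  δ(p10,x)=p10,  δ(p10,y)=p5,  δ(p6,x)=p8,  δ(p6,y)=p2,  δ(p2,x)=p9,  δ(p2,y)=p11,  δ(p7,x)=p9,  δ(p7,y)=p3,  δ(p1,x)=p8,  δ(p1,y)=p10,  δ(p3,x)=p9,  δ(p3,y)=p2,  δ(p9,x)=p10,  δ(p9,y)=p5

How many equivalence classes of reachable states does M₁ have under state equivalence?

States {p1,p6,p8} cannot be reached from the start state, so discard them.
Start with accepting vs non-accepting: {p5,p9,p10} | {p2,p3,p4,p7,p11}.
Refine {p5,p9,p10} on symbol x: members go to different blocks, giving {p9,p10} and {p5}.
On input x, block {p2,p3,p4,p7,p11} splits into {p2,p3,p7,p11} and {p4}.
Stable partition: {p9,p10} | {p2,p3,p7,p11} | {p5} | {p4} — 4 equivalence classes.

4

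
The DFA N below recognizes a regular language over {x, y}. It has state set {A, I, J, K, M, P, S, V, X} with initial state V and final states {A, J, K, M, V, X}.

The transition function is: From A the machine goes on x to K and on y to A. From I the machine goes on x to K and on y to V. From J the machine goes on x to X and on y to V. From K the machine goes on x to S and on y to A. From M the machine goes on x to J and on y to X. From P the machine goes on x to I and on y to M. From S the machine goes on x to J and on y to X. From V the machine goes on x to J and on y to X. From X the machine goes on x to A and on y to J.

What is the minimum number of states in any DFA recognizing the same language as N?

States {I,M,P} cannot be reached from the start state, so discard them.
P0 = {A,J,K,V,X} | {S}.
Refine {A,J,K,V,X} on symbol x: members go to different blocks, giving {A,J,V,X} and {K}.
On input x, block {A,J,V,X} splits into {J,V,X} and {A}.
Split {J,V,X} by δ(·,x) → {J,V} and {X}.
Refine {J,V} on symbol x: members go to different blocks, giving {J} and {V}.
The partition is now stable with 6 blocks: {J} | {S} | {K} | {A} | {X} | {V}.

6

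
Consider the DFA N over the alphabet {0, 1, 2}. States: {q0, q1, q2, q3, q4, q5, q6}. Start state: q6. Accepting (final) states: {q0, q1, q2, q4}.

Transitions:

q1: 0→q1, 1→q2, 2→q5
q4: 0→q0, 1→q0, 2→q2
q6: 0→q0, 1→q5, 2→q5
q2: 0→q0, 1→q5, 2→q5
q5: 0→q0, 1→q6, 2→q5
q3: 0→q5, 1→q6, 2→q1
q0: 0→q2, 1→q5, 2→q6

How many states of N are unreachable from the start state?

3

Starting at q6 and following transitions, the reachable set is {q0, q2, q5, q6}. That leaves q1, q3, q4 unreachable — 3 in total.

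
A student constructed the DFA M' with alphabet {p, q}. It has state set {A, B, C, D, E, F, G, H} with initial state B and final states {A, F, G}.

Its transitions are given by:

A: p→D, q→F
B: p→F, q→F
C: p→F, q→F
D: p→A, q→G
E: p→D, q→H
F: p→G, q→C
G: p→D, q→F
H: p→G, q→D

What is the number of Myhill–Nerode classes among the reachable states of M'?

4

First remove the unreachable states {E,H}; 6 states remain.
Start with accepting vs non-accepting: {A,F,G} | {B,C,D}.
Split {A,F,G} by δ(·,p) → {A,G} and {F}.
Refine {B,C,D} on symbol p: members go to different blocks, giving {B,C} and {D}.
Stable partition: {A,G} | {B,C} | {F} | {D} — 4 equivalence classes.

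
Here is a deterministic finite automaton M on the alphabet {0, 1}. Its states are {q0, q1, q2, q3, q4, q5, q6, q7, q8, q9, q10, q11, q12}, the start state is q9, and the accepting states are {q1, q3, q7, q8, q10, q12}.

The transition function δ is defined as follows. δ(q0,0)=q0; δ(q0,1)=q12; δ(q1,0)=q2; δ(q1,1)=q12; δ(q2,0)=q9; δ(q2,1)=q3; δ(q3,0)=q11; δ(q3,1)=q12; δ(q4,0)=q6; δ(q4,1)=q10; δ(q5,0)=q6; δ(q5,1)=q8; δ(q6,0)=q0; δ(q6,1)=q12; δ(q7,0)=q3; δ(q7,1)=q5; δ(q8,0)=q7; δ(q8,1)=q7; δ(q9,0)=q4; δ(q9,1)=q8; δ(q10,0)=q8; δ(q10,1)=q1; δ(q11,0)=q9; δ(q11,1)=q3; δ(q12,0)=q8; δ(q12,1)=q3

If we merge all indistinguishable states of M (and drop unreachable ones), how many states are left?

7

Start with accepting vs non-accepting: {q1,q3,q7,q8,q10,q12} | {q0,q2,q4,q5,q6,q9,q11}.
On input 0, block {q1,q3,q7,q8,q10,q12} splits into {q7,q8,q10,q12} and {q1,q3}.
On input 0, block {q7,q8,q10,q12} splits into {q8,q10,q12} and {q7}.
Split {q8,q10,q12} by δ(·,0) → {q10,q12} and {q8}.
Split {q0,q2,q4,q5,q6,q9,q11} by δ(·,1) → {q0,q4,q6} and {q2,q11} and {q5,q9}.
No further refinement is possible. Final partition (7 blocks): {q10,q12} | {q0,q4,q6} | {q1,q3} | {q7} | {q8} | {q2,q11} | {q5,q9}.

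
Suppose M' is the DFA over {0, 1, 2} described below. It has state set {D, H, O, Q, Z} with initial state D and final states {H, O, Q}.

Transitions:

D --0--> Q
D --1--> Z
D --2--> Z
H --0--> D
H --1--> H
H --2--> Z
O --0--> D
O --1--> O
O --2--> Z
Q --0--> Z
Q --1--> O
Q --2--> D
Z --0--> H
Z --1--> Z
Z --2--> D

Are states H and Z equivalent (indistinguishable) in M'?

No

Every state is reachable, so we keep all 5.
P0 = {H,O,Q} | {D,Z}.
Stable partition: {H,O,Q} | {D,Z} — 2 equivalence classes.
H and Z end up in different blocks, so they are distinguishable. For instance, the string 'ε' is accepted from only H.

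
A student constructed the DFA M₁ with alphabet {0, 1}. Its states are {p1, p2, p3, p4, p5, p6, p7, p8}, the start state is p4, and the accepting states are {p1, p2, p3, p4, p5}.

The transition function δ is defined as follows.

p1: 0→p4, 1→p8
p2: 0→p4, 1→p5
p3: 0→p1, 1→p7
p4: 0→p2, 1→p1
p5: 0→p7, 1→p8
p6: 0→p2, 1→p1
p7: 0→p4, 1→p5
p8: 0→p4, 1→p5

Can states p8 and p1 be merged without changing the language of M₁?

No

States {p3,p6} cannot be reached from the start state, so discard them.
Initial partition by acceptance: {p1,p2,p4,p5} | {p7,p8}.
Split {p1,p2,p4,p5} by δ(·,0) → {p1,p2,p4} and {p5}.
Refine {p1,p2,p4} on symbol 1: members go to different blocks, giving {p1} and {p2} and {p4}.
No further refinement is possible. Final partition (5 blocks): {p1} | {p7,p8} | {p5} | {p2} | {p4}.
p8 and p1 end up in different blocks, so they are distinguishable. For instance, the string 'ε' is accepted from only p1.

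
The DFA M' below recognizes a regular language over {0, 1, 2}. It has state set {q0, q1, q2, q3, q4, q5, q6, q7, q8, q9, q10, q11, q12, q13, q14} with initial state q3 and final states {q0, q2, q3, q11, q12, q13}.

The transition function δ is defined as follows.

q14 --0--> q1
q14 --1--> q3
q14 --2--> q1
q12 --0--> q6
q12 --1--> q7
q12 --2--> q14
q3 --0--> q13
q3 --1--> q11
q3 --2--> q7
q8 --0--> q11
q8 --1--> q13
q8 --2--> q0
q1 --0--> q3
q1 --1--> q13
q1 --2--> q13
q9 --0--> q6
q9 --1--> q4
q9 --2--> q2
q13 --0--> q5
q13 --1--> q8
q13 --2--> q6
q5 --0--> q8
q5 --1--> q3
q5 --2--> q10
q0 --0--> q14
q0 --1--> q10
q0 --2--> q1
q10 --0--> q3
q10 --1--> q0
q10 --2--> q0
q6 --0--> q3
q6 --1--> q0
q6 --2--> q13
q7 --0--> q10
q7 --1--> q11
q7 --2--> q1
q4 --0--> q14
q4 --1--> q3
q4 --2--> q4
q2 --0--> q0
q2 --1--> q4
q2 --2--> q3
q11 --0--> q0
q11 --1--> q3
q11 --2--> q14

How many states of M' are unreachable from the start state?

Starting at q3 and following transitions, the reachable set is {q0, q1, q3, q5, q6, q7, q8, q10, q11, q13, q14}. That leaves q2, q4, q9, q12 unreachable — 4 in total.

4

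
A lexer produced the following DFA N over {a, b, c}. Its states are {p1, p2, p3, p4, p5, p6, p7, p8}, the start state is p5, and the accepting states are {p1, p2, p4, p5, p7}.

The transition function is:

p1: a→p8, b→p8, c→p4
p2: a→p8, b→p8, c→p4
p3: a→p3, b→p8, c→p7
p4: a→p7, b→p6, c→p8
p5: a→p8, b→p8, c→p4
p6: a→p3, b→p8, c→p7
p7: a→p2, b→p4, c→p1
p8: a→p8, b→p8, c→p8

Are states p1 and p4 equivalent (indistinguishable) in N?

Start with accepting vs non-accepting: {p1,p2,p4,p5,p7} | {p3,p6,p8}.
Split {p1,p2,p4,p5,p7} by δ(·,a) → {p1,p2,p5} and {p4,p7}.
Refine {p3,p6,p8} on symbol c: members go to different blocks, giving {p3,p6} and {p8}.
On input a, block {p4,p7} splits into {p4} and {p7}.
No further refinement is possible. Final partition (5 blocks): {p1,p2,p5} | {p3,p6} | {p4} | {p8} | {p7}.
p1 and p4 end up in different blocks, so they are distinguishable. For instance, the string 'a' is accepted from only p4.

No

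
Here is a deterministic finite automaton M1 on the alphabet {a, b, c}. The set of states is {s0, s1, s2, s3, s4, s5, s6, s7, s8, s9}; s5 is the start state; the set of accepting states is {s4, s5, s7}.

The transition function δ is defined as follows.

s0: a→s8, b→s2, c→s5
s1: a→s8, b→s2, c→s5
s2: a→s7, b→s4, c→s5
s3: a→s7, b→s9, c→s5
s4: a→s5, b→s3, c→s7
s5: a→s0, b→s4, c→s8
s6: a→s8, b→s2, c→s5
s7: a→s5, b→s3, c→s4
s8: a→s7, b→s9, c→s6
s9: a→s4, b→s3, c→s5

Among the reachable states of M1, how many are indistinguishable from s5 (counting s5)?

1

First remove the unreachable states {s1}; 9 states remain.
P0 = {s4,s5,s7} | {s0,s2,s3,s6,s8,s9}.
Split {s4,s5,s7} by δ(·,a) → {s4,s7} and {s5}.
Refine {s0,s2,s3,s6,s8,s9} on symbol a: members go to different blocks, giving {s2,s3,s8,s9} and {s0,s6}.
On input b, block {s2,s3,s8,s9} splits into {s3,s8,s9} and {s2}.
Refine {s3,s8,s9} on symbol c: members go to different blocks, giving {s3,s9} and {s8}.
The partition is now stable with 6 blocks: {s4,s7} | {s3,s9} | {s5} | {s0,s6} | {s2} | {s8}.
State s5 belongs to the block {s5}, which has 1 states.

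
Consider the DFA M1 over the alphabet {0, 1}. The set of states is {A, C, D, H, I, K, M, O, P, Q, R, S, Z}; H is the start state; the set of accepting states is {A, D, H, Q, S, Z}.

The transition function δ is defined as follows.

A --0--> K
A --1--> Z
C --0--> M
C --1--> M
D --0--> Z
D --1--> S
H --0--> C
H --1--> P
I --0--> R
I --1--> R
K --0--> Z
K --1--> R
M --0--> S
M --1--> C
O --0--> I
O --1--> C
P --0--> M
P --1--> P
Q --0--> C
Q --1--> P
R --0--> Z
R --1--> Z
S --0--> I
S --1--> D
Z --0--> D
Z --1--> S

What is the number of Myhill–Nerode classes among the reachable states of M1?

States {A,K,O,Q} cannot be reached from the start state, so discard them.
Start with accepting vs non-accepting: {D,H,S,Z} | {C,I,M,P,R}.
On input 0, block {D,H,S,Z} splits into {H,S} and {D,Z}.
On input 1, block {H,S} splits into {H} and {S}.
Refine {C,I,M,P,R} on symbol 0: members go to different blocks, giving {C,I,P} and {M} and {R}.
Refine {C,I,P} on symbol 0: members go to different blocks, giving {C,P} and {I}.
Refine {C,P} on symbol 1: members go to different blocks, giving {P} and {C}.
No further refinement is possible. Final partition (8 blocks): {H} | {P} | {D,Z} | {S} | {M} | {R} | {I} | {C}.

8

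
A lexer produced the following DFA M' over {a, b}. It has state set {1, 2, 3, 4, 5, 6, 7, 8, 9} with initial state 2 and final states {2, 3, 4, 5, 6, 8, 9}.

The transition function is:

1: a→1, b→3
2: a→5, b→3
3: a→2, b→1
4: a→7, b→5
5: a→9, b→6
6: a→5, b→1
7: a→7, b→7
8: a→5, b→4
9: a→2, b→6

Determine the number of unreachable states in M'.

3

No path from 2 leads to 4, 7, 8; the other 6 states are all reachable.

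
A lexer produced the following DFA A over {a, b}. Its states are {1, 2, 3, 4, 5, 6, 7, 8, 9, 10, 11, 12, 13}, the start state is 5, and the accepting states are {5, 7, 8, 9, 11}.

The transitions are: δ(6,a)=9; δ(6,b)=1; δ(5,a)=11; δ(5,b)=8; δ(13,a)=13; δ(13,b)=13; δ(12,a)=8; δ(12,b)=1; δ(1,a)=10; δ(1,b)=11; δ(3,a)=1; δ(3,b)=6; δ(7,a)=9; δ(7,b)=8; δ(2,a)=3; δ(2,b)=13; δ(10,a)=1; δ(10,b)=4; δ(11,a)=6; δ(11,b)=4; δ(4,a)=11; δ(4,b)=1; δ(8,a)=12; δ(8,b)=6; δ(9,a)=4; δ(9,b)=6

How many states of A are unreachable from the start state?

4

No path from 5 leads to 2, 3, 7, 13; the other 9 states are all reachable.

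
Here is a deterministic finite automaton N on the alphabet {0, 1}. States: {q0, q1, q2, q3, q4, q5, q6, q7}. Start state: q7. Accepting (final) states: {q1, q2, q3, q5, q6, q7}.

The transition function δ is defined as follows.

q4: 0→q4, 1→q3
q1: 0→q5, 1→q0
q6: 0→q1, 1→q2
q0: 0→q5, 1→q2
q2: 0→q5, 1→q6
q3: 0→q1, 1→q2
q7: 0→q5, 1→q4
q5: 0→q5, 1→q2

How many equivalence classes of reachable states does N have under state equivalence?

All states are reachable from the start state.
P0 = {q1,q2,q3,q5,q6,q7} | {q0,q4}.
On input 1, block {q1,q2,q3,q5,q6,q7} splits into {q2,q3,q5,q6} and {q1,q7}.
Refine {q2,q3,q5,q6} on symbol 0: members go to different blocks, giving {q2,q5} and {q3,q6}.
Split {q2,q5} by δ(·,1) → {q2} and {q5}.
Split {q0,q4} by δ(·,0) → {q0} and {q4}.
On input 1, block {q1,q7} splits into {q1} and {q7}.
No further refinement is possible. Final partition (7 blocks): {q2} | {q0} | {q1} | {q3,q6} | {q5} | {q4} | {q7}.

7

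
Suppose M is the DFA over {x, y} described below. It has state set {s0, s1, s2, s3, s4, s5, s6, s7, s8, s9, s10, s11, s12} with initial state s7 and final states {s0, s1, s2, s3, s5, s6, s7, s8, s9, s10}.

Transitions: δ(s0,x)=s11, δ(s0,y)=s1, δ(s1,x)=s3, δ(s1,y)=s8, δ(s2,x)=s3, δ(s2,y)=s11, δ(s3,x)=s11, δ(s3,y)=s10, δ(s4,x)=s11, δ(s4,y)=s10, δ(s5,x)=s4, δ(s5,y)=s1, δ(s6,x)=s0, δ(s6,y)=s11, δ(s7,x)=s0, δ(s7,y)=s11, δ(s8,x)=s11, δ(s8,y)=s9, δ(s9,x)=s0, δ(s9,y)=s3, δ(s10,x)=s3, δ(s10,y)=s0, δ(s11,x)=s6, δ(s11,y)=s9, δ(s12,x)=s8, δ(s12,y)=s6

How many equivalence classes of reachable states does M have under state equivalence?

Reachable states from the start: {s0,s1,s3,s6,s7,s8,s9,s10,s11}. Unreachable: {s2,s4,s5,s12} — drop them.
Initial partition by acceptance: {s0,s1,s3,s6,s7,s8,s9,s10} | {s11}.
Refine {s0,s1,s3,s6,s7,s8,s9,s10} on symbol x: members go to different blocks, giving {s1,s6,s7,s9,s10} and {s0,s3,s8}.
On input y, block {s1,s6,s7,s9,s10} splits into {s1,s9,s10} and {s6,s7}.
Stable partition: {s1,s9,s10} | {s11} | {s0,s3,s8} | {s6,s7} — 4 equivalence classes.

4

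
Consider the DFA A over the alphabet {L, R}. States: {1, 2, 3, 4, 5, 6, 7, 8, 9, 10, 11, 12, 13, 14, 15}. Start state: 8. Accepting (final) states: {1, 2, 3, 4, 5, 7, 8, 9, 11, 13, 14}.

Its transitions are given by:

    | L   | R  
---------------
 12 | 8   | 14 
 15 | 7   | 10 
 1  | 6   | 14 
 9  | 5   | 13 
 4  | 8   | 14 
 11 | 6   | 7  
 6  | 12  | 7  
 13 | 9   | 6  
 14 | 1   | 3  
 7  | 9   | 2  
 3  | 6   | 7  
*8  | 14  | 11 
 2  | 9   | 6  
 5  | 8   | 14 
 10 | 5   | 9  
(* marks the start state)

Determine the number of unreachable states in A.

Starting at 8 and following transitions, the reachable set is {1, 2, 3, 5, 6, 7, 8, 9, 11, 12, 13, 14}. That leaves 4, 10, 15 unreachable — 3 in total.

3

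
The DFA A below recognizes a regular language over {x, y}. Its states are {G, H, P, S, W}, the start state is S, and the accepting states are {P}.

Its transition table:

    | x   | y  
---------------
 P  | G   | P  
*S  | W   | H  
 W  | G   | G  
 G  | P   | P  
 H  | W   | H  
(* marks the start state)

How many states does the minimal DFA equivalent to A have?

All states are reachable from the start state.
Start with accepting vs non-accepting: {P} | {G,H,S,W}.
Refine {G,H,S,W} on symbol x: members go to different blocks, giving {H,S,W} and {G}.
On input x, block {H,S,W} splits into {H,S} and {W}.
Stable partition: {P} | {H,S} | {G} | {W} — 4 equivalence classes.

4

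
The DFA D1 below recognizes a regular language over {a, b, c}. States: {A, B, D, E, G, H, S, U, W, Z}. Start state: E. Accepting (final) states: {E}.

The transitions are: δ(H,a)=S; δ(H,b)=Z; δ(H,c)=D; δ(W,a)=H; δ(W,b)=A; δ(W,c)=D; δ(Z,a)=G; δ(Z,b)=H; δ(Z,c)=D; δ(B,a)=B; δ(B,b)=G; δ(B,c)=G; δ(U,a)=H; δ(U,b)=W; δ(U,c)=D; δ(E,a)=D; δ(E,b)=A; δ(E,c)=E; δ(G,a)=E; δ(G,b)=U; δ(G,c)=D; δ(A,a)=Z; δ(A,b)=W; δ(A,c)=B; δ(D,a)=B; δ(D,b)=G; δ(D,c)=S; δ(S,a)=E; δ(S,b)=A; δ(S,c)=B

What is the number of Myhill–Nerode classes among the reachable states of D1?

5

Every state is reachable, so we keep all 10.
Start with accepting vs non-accepting: {E} | {A,B,D,G,H,S,U,W,Z}.
Split {A,B,D,G,H,S,U,W,Z} by δ(·,a) → {A,B,D,H,U,W,Z} and {G,S}.
Split {A,B,D,H,U,W,Z} by δ(·,a) → {A,B,D,U,W} and {H,Z}.
Refine {A,B,D,U,W} on symbol a: members go to different blocks, giving {A,U,W} and {B,D}.
No further refinement is possible. Final partition (5 blocks): {E} | {A,U,W} | {G,S} | {H,Z} | {B,D}.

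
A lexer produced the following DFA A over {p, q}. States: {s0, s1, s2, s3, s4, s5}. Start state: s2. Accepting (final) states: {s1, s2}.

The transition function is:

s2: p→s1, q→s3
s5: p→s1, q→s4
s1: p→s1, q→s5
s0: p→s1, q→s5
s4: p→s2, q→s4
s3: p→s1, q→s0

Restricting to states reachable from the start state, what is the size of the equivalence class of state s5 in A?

4

All states are reachable from the start state.
Initial partition by acceptance: {s1,s2} | {s0,s3,s4,s5}.
No further refinement is possible. Final partition (2 blocks): {s1,s2} | {s0,s3,s4,s5}.
The equivalence class containing s5 is {s0,s3,s4,s5}, of size 4.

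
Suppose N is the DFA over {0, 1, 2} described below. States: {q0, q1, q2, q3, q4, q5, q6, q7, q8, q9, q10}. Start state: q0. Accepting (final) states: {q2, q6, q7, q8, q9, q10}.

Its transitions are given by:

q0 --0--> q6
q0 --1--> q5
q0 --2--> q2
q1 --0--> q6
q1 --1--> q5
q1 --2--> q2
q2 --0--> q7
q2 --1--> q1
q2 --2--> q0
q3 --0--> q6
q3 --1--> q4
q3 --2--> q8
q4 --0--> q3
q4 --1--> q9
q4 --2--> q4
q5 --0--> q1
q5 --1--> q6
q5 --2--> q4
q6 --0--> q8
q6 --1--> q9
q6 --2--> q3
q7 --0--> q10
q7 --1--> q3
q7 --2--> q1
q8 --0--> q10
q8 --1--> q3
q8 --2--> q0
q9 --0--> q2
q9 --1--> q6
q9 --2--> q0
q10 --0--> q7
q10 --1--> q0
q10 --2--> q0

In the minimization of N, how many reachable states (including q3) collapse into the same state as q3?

Every state is reachable, so we keep all 11.
Start with accepting vs non-accepting: {q2,q6,q7,q8,q9,q10} | {q0,q1,q3,q4,q5}.
Split {q2,q6,q7,q8,q9,q10} by δ(·,1) → {q2,q7,q8,q10} and {q6,q9}.
On input 0, block {q0,q1,q3,q4,q5} splits into {q0,q1,q3} and {q4,q5}.
The partition is now stable with 4 blocks: {q2,q7,q8,q10} | {q0,q1,q3} | {q6,q9} | {q4,q5}.
The equivalence class containing q3 is {q0,q1,q3}, of size 3.

3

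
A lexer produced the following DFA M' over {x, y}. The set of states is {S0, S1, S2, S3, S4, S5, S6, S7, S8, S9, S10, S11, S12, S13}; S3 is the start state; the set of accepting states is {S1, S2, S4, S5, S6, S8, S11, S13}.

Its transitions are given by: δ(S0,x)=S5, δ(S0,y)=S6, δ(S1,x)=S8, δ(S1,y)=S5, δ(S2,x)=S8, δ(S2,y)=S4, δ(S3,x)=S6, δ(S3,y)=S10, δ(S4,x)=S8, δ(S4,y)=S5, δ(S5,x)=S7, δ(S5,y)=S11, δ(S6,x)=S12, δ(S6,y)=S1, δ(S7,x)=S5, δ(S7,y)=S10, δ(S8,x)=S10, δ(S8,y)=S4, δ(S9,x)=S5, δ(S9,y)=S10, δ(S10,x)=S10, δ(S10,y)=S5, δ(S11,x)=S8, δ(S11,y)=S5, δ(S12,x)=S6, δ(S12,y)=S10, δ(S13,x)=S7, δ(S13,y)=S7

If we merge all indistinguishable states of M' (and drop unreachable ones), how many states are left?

States {S0,S2,S9,S13} cannot be reached from the start state, so discard them.
Start with accepting vs non-accepting: {S1,S4,S5,S6,S8,S11} | {S3,S7,S10,S12}.
Split {S1,S4,S5,S6,S8,S11} by δ(·,x) → {S1,S4,S11} and {S5,S6,S8}.
Split {S3,S7,S10,S12} by δ(·,x) → {S3,S7,S12} and {S10}.
Refine {S5,S6,S8} on symbol x: members go to different blocks, giving {S5,S6} and {S8}.
Stable partition: {S1,S4,S11} | {S3,S7,S12} | {S5,S6} | {S10} | {S8} — 5 equivalence classes.

5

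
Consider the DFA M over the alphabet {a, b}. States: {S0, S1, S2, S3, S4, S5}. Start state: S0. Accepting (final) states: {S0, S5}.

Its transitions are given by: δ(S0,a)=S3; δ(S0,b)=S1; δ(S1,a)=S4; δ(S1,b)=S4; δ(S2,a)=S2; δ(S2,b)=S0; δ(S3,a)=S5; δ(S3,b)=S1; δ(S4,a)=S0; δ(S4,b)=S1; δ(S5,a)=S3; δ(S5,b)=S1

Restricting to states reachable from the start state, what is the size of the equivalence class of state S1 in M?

Reachable states from the start: {S0,S1,S3,S4,S5}. Unreachable: {S2} — drop them.
P0 = {S0,S5} | {S1,S3,S4}.
Refine {S1,S3,S4} on symbol a: members go to different blocks, giving {S3,S4} and {S1}.
No further refinement is possible. Final partition (3 blocks): {S0,S5} | {S3,S4} | {S1}.
The equivalence class containing S1 is {S1}, of size 1.

1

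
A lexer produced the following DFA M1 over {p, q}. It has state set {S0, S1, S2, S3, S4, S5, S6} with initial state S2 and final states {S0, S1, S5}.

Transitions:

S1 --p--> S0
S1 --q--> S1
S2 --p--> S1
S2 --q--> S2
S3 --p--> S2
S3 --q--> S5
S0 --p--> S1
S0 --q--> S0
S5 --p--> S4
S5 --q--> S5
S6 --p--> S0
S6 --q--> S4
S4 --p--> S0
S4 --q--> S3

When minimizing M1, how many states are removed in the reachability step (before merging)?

BFS from S2 reaches {S0, S1, S2}; the 4 state(s) S3, S4, S5, S6 are never visited.

4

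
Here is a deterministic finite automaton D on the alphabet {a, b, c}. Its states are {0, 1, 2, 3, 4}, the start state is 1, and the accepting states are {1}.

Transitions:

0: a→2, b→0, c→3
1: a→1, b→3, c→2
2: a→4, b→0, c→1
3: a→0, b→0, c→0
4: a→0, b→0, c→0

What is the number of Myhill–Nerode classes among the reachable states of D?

4

Initial partition by acceptance: {1} | {0,2,3,4}.
On input c, block {0,2,3,4} splits into {0,3,4} and {2}.
On input a, block {0,3,4} splits into {3,4} and {0}.
The partition is now stable with 4 blocks: {1} | {3,4} | {2} | {0}.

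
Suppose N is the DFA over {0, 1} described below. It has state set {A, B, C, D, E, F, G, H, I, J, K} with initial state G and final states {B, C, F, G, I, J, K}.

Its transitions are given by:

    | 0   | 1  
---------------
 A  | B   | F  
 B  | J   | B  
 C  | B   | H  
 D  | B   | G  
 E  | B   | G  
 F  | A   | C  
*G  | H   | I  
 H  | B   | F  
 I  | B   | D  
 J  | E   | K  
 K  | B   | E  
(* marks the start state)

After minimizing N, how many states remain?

4

Every state is reachable, so we keep all 11.
Start with accepting vs non-accepting: {B,C,F,G,I,J,K} | {A,D,E,H}.
Split {B,C,F,G,I,J,K} by δ(·,0) → {B,C,I,K} and {F,G,J}.
Split {B,C,I,K} by δ(·,0) → {C,I,K} and {B}.
Stable partition: {C,I,K} | {A,D,E,H} | {F,G,J} | {B} — 4 equivalence classes.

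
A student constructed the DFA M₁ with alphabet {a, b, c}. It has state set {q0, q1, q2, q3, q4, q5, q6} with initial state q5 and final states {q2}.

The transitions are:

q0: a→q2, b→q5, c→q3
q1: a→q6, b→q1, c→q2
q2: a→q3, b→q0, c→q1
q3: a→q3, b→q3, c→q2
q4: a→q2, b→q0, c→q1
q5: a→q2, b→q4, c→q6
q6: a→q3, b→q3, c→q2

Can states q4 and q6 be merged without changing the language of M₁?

No

Start with accepting vs non-accepting: {q2} | {q0,q1,q3,q4,q5,q6}.
Refine {q0,q1,q3,q4,q5,q6} on symbol a: members go to different blocks, giving {q0,q4,q5} and {q1,q3,q6}.
No further refinement is possible. Final partition (3 blocks): {q2} | {q0,q4,q5} | {q1,q3,q6}.
q4 and q6 end up in different blocks, so they are distinguishable. For instance, the string 'a' is accepted from only q4.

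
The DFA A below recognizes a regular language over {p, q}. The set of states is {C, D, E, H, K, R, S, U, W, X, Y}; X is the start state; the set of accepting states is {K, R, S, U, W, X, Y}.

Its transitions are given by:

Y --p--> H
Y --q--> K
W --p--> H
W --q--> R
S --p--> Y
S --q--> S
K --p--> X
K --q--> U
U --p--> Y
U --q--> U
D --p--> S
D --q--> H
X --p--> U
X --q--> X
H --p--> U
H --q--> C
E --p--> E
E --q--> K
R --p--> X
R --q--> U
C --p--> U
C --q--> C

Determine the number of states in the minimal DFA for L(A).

5

First remove the unreachable states {D,E,R,S,W}; 6 states remain.
Initial partition by acceptance: {K,U,X,Y} | {C,H}.
On input p, block {K,U,X,Y} splits into {K,U,X} and {Y}.
Refine {K,U,X} on symbol p: members go to different blocks, giving {K,X} and {U}.
On input p, block {K,X} splits into {X} and {K}.
Stable partition: {X} | {C,H} | {Y} | {U} | {K} — 5 equivalence classes.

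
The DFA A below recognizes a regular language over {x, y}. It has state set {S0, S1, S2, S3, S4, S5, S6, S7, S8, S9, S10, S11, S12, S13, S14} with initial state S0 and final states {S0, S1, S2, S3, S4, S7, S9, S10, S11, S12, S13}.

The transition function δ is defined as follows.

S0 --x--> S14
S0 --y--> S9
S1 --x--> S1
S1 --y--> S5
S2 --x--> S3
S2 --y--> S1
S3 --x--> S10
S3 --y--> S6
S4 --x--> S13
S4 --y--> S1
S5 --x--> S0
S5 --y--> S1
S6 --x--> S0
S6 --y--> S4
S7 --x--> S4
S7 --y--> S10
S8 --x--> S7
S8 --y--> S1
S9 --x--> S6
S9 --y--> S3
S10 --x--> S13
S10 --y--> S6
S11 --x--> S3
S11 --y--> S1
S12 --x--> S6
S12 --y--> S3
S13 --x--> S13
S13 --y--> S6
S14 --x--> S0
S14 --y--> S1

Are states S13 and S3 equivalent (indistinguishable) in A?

First remove the unreachable states {S2,S7,S8,S11,S12}; 10 states remain.
P0 = {S0,S1,S3,S4,S9,S10,S13} | {S5,S6,S14}.
Split {S0,S1,S3,S4,S9,S10,S13} by δ(·,x) → {S1,S3,S4,S10,S13} and {S0,S9}.
On input y, block {S1,S3,S4,S10,S13} splits into {S1,S3,S10,S13} and {S4}.
Split {S5,S6,S14} by δ(·,y) → {S5,S14} and {S6}.
Refine {S1,S3,S10,S13} on symbol y: members go to different blocks, giving {S3,S10,S13} and {S1}.
Refine {S0,S9} on symbol x: members go to different blocks, giving {S0} and {S9}.
The partition is now stable with 7 blocks: {S3,S10,S13} | {S5,S14} | {S0} | {S4} | {S6} | {S1} | {S9}.
S13 and S3 lie in the same block of the stable partition, so they are equivalent — no string distinguishes them.

Yes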